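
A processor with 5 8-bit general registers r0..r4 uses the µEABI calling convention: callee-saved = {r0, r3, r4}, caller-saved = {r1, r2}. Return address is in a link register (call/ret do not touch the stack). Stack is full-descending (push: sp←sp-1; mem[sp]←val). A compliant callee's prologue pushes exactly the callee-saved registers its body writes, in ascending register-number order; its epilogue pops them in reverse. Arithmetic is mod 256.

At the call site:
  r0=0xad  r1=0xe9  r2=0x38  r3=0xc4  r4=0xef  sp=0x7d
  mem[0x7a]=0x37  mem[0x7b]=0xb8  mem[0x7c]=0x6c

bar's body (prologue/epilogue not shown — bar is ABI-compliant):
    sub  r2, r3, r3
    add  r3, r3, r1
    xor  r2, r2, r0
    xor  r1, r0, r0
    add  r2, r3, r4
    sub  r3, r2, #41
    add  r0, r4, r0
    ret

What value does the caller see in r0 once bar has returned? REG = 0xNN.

REG = 0xad

prologue: push r0 → mem[0x7c]=0xad, sp=0x7c
prologue: push r3 → mem[0x7b]=0xc4, sp=0x7b
body[0] sub  r2, r3, r3 → r2=0x00
body[1] add  r3, r3, r1 → r3=0xad
body[2] xor  r2, r2, r0 → r2=0xad
body[3] xor  r1, r0, r0 → r1=0x00
body[4] add  r2, r3, r4 → r2=0x9c
body[5] sub  r3, r2, #41 → r3=0x73
body[6] add  r0, r4, r0 → r0=0x9c
epilogue: pop r3=0xc4, sp=0x7c
epilogue: pop r0=0xad, sp=0x7d
r0 is callee-saved → restored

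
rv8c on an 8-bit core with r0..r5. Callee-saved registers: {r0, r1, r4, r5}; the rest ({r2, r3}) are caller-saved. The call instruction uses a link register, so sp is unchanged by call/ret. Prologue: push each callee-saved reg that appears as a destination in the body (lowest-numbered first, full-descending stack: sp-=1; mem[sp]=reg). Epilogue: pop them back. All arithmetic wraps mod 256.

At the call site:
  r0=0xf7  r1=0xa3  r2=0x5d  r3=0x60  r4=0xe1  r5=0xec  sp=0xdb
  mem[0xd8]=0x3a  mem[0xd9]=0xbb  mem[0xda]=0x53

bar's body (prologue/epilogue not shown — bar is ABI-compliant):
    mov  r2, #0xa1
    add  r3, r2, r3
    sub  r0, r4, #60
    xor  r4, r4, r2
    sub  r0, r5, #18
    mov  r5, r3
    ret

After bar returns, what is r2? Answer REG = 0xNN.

REG = 0xa1

prologue: push r0 → mem[0xda]=0xf7, sp=0xda
prologue: push r4 → mem[0xd9]=0xe1, sp=0xd9
prologue: push r5 → mem[0xd8]=0xec, sp=0xd8
body[0] mov  r2, #0xa1 → r2=0xa1
body[1] add  r3, r2, r3 → r3=0x01
body[2] sub  r0, r4, #60 → r0=0xa5
body[3] xor  r4, r4, r2 → r4=0x40
body[4] sub  r0, r5, #18 → r0=0xda
body[5] mov  r5, r3 → r5=0x01
epilogue: pop r5=0xec, sp=0xd9
epilogue: pop r4=0xe1, sp=0xda
epilogue: pop r0=0xf7, sp=0xdb
r2 is caller-saved → body value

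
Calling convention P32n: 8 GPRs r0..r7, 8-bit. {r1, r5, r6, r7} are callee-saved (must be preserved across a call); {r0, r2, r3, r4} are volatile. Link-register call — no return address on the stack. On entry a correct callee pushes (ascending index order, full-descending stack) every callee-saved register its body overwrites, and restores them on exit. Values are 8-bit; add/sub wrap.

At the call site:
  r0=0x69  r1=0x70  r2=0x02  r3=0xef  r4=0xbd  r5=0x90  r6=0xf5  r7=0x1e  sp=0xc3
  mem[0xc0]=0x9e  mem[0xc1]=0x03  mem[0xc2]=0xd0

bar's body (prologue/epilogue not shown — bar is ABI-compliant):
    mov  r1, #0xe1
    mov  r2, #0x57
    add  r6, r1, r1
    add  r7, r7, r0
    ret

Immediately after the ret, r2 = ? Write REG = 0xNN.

prologue: push r1 -> mem[0xc2]=0x70, sp=0xc2
prologue: push r6 -> mem[0xc1]=0xf5, sp=0xc1
prologue: push r7 -> mem[0xc0]=0x1e, sp=0xc0
body[0] mov  r1, #0xe1 -> r1=0xe1
body[1] mov  r2, #0x57 -> r2=0x57
body[2] add  r6, r1, r1 -> r6=0xc2
body[3] add  r7, r7, r0 -> r7=0x87
epilogue: pop r7=0x1e, sp=0xc1
epilogue: pop r6=0xf5, sp=0xc2
epilogue: pop r1=0x70, sp=0xc3
r2 is caller-saved -> body value

REG = 0x57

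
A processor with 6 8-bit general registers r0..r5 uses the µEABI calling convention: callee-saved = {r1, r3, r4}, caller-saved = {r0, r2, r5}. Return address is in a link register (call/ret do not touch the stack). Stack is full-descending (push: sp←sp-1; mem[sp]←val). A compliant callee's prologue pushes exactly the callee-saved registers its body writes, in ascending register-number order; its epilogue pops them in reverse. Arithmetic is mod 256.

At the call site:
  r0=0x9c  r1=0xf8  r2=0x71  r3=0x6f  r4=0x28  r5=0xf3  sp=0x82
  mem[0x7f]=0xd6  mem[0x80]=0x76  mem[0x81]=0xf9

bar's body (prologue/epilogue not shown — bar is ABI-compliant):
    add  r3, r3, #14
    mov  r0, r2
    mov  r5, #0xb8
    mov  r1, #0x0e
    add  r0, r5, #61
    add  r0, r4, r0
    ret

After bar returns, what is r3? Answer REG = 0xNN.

prologue: push r1 → mem[0x81]=0xf8, sp=0x81
prologue: push r3 → mem[0x80]=0x6f, sp=0x80
body[0] add  r3, r3, #14 → r3=0x7d
body[1] mov  r0, r2 → r0=0x71
body[2] mov  r5, #0xb8 → r5=0xb8
body[3] mov  r1, #0x0e → r1=0x0e
body[4] add  r0, r5, #61 → r0=0xf5
body[5] add  r0, r4, r0 → r0=0x1d
epilogue: pop r3=0x6f, sp=0x81
epilogue: pop r1=0xf8, sp=0x82
r3 is callee-saved → restored

REG = 0x6f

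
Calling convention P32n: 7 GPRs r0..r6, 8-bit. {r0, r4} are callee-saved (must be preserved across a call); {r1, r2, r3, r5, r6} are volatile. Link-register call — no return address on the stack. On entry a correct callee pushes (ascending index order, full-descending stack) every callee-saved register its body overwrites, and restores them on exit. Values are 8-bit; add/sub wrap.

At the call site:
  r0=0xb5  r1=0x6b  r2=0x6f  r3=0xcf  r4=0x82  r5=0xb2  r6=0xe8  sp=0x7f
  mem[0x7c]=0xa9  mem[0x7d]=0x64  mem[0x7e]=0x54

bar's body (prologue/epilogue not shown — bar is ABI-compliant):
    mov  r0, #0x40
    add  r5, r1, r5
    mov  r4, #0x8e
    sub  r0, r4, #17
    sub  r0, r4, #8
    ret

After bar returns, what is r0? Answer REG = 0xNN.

REG = 0xb5

prologue: push r0 → mem[0x7e]=0xb5, sp=0x7e
prologue: push r4 → mem[0x7d]=0x82, sp=0x7d
body[0] mov  r0, #0x40 → r0=0x40
body[1] add  r5, r1, r5 → r5=0x1d
body[2] mov  r4, #0x8e → r4=0x8e
body[3] sub  r0, r4, #17 → r0=0x7d
body[4] sub  r0, r4, #8 → r0=0x86
epilogue: pop r4=0x82, sp=0x7e
epilogue: pop r0=0xb5, sp=0x7f
r0 is callee-saved → restored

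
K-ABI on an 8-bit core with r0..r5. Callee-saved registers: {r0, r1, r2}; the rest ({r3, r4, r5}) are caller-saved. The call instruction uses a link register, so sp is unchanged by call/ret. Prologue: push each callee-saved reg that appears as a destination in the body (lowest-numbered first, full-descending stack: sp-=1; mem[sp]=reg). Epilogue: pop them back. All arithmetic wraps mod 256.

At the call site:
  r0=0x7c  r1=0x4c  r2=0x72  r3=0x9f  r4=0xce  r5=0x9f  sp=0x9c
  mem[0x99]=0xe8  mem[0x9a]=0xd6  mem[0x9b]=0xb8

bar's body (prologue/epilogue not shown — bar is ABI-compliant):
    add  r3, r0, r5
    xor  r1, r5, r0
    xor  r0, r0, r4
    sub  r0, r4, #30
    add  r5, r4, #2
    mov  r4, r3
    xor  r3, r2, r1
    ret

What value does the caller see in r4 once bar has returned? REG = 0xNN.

prologue: push r0 → mem[0x9b]=0x7c, sp=0x9b
prologue: push r1 → mem[0x9a]=0x4c, sp=0x9a
body[0] add  r3, r0, r5 → r3=0x1b
body[1] xor  r1, r5, r0 → r1=0xe3
body[2] xor  r0, r0, r4 → r0=0xb2
body[3] sub  r0, r4, #30 → r0=0xb0
body[4] add  r5, r4, #2 → r5=0xd0
body[5] mov  r4, r3 → r4=0x1b
body[6] xor  r3, r2, r1 → r3=0x91
epilogue: pop r1=0x4c, sp=0x9b
epilogue: pop r0=0x7c, sp=0x9c
r4 is caller-saved → body value

REG = 0x1b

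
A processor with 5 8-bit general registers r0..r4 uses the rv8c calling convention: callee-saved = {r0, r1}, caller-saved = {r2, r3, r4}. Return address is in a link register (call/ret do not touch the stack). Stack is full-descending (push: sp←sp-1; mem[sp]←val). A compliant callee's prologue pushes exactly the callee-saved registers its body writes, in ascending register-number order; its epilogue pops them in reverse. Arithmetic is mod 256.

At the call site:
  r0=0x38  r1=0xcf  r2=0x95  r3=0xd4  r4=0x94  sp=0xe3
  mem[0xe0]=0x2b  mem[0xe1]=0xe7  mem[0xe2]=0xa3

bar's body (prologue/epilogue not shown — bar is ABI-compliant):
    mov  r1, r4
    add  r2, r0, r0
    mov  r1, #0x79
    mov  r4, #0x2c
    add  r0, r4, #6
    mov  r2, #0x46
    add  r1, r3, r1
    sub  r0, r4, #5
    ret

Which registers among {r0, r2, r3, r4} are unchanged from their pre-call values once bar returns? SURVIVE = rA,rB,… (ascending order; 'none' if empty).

SURVIVE = r0,r3

prologue: push r0 -> mem[0xe2]=0x38, sp=0xe2
prologue: push r1 -> mem[0xe1]=0xcf, sp=0xe1
body[0] mov  r1, r4 -> r1=0x94
body[1] add  r2, r0, r0 -> r2=0x70
body[2] mov  r1, #0x79 -> r1=0x79
body[3] mov  r4, #0x2c -> r4=0x2c
body[4] add  r0, r4, #6 -> r0=0x32
body[5] mov  r2, #0x46 -> r2=0x46
body[6] add  r1, r3, r1 -> r1=0x4d
body[7] sub  r0, r4, #5 -> r0=0x27
epilogue: pop r1=0xcf, sp=0xe2
epilogue: pop r0=0x38, sp=0xe3
r0: callee-saved, written=True
r2: caller-saved, written=True
r3: caller-saved, written=False
r4: caller-saved, written=True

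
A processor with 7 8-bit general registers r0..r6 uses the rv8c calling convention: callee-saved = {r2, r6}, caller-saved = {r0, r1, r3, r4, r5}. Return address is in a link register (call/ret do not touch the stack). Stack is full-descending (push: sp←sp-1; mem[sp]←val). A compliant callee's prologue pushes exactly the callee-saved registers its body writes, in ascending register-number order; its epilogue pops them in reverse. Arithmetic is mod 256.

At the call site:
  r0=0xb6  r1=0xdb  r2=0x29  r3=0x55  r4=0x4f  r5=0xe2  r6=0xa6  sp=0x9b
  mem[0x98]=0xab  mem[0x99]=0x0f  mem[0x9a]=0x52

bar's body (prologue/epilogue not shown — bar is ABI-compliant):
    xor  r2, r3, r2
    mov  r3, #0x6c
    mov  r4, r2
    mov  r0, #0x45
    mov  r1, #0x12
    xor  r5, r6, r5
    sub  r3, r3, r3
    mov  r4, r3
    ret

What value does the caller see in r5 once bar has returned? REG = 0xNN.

REG = 0x44

prologue: push r2 -> mem[0x9a]=0x29, sp=0x9a
body[0] xor  r2, r3, r2 -> r2=0x7c
body[1] mov  r3, #0x6c -> r3=0x6c
body[2] mov  r4, r2 -> r4=0x7c
body[3] mov  r0, #0x45 -> r0=0x45
body[4] mov  r1, #0x12 -> r1=0x12
body[5] xor  r5, r6, r5 -> r5=0x44
body[6] sub  r3, r3, r3 -> r3=0x00
body[7] mov  r4, r3 -> r4=0x00
epilogue: pop r2=0x29, sp=0x9b
r5 is caller-saved -> body value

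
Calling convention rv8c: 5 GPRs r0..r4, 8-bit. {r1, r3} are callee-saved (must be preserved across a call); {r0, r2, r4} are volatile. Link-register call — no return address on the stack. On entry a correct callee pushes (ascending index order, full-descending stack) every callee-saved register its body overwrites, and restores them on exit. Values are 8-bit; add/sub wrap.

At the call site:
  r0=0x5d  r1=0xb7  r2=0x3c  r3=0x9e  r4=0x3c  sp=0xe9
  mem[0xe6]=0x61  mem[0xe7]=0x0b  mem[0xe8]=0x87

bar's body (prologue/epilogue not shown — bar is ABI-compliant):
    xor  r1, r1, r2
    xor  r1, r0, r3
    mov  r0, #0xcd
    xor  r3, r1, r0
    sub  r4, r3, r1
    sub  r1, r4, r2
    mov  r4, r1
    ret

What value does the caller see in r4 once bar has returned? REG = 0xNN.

REG = 0x0f

prologue: push r1 → mem[0xe8]=0xb7, sp=0xe8
prologue: push r3 → mem[0xe7]=0x9e, sp=0xe7
body[0] xor  r1, r1, r2 → r1=0x8b
body[1] xor  r1, r0, r3 → r1=0xc3
body[2] mov  r0, #0xcd → r0=0xcd
body[3] xor  r3, r1, r0 → r3=0x0e
body[4] sub  r4, r3, r1 → r4=0x4b
body[5] sub  r1, r4, r2 → r1=0x0f
body[6] mov  r4, r1 → r4=0x0f
epilogue: pop r3=0x9e, sp=0xe8
epilogue: pop r1=0xb7, sp=0xe9
r4 is caller-saved → body value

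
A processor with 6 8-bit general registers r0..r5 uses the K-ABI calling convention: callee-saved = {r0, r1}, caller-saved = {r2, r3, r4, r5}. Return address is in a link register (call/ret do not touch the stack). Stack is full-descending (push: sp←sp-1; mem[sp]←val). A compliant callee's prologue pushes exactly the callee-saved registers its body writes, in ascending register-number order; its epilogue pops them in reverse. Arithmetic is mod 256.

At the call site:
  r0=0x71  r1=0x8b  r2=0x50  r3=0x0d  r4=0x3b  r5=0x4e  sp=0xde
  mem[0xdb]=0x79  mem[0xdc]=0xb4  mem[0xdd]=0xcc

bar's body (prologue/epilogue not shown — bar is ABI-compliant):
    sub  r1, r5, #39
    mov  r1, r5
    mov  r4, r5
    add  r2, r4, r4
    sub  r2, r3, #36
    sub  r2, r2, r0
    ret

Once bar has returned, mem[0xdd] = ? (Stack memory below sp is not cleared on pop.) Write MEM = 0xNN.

prologue: push r1 -> mem[0xdd]=0x8b, sp=0xdd
body[0] sub  r1, r5, #39 -> r1=0x27
body[1] mov  r1, r5 -> r1=0x4e
body[2] mov  r4, r5 -> r4=0x4e
body[3] add  r2, r4, r4 -> r2=0x9c
body[4] sub  r2, r3, #36 -> r2=0xe9
body[5] sub  r2, r2, r0 -> r2=0x78
epilogue: pop r1=0x8b, sp=0xde
prologue pushed ['r1'] at ['0xdd']

MEM = 0x8b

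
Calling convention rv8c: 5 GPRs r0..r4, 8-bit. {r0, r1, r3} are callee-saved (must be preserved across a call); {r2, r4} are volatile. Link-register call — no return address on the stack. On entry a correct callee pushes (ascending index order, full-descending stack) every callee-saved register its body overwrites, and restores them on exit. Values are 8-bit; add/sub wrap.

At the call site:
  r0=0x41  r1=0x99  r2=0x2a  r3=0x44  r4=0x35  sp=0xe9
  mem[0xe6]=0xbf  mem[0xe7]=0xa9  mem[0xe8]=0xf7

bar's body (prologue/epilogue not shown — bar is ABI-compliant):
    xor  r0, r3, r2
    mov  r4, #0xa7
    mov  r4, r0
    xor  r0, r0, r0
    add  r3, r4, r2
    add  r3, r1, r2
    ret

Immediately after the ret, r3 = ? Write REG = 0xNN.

REG = 0x44

prologue: push r0 → mem[0xe8]=0x41, sp=0xe8
prologue: push r3 → mem[0xe7]=0x44, sp=0xe7
body[0] xor  r0, r3, r2 → r0=0x6e
body[1] mov  r4, #0xa7 → r4=0xa7
body[2] mov  r4, r0 → r4=0x6e
body[3] xor  r0, r0, r0 → r0=0x00
body[4] add  r3, r4, r2 → r3=0x98
body[5] add  r3, r1, r2 → r3=0xc3
epilogue: pop r3=0x44, sp=0xe8
epilogue: pop r0=0x41, sp=0xe9
r3 is callee-saved → restored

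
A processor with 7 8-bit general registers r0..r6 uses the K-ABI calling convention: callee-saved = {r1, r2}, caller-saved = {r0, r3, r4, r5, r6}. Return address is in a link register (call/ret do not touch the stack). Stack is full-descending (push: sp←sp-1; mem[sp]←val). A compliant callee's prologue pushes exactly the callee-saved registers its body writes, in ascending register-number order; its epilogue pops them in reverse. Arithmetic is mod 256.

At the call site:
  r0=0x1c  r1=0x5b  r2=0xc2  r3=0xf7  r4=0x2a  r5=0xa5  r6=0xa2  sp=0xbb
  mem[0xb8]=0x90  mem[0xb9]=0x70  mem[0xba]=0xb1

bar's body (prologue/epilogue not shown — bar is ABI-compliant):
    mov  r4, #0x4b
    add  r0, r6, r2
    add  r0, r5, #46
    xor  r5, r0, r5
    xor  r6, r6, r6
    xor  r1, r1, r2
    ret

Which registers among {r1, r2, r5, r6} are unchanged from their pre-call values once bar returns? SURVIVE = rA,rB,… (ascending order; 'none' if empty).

prologue: push r1 -> mem[0xba]=0x5b, sp=0xba
body[0] mov  r4, #0x4b -> r4=0x4b
body[1] add  r0, r6, r2 -> r0=0x64
body[2] add  r0, r5, #46 -> r0=0xd3
body[3] xor  r5, r0, r5 -> r5=0x76
body[4] xor  r6, r6, r6 -> r6=0x00
body[5] xor  r1, r1, r2 -> r1=0x99
epilogue: pop r1=0x5b, sp=0xbb
r1: callee-saved, written=True
r2: callee-saved, written=False
r5: caller-saved, written=True
r6: caller-saved, written=True

SURVIVE = r1,r2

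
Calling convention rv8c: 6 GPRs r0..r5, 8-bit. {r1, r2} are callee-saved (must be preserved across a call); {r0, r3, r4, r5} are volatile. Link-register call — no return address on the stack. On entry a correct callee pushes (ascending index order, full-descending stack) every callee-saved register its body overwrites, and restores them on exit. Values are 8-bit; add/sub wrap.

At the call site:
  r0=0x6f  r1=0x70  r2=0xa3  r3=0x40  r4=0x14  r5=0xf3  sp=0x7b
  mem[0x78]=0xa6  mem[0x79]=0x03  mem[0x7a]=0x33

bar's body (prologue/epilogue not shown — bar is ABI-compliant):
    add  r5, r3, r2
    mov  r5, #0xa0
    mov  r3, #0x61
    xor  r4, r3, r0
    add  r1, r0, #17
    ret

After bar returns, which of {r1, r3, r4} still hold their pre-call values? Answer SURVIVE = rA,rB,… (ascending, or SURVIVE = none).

SURVIVE = r1

prologue: push r1 → mem[0x7a]=0x70, sp=0x7a
body[0] add  r5, r3, r2 → r5=0xe3
body[1] mov  r5, #0xa0 → r5=0xa0
body[2] mov  r3, #0x61 → r3=0x61
body[3] xor  r4, r3, r0 → r4=0x0e
body[4] add  r1, r0, #17 → r1=0x80
epilogue: pop r1=0x70, sp=0x7b
r1: callee-saved, written=True
r3: caller-saved, written=True
r4: caller-saved, written=True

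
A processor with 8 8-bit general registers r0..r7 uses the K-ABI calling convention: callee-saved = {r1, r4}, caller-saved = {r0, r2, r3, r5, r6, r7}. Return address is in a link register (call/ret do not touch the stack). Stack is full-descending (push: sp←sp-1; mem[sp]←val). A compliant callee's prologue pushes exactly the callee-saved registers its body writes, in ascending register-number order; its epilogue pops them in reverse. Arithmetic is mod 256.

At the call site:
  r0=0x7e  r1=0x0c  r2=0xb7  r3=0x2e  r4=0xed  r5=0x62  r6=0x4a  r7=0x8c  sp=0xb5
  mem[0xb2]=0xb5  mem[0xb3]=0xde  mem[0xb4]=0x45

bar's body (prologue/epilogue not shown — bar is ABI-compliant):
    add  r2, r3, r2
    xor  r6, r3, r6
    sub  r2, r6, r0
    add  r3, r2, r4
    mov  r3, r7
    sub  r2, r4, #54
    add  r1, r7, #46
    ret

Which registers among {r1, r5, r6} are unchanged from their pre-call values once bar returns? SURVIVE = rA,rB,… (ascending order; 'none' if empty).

prologue: push r1 → mem[0xb4]=0x0c, sp=0xb4
body[0] add  r2, r3, r2 → r2=0xe5
body[1] xor  r6, r3, r6 → r6=0x64
body[2] sub  r2, r6, r0 → r2=0xe6
body[3] add  r3, r2, r4 → r3=0xd3
body[4] mov  r3, r7 → r3=0x8c
body[5] sub  r2, r4, #54 → r2=0xb7
body[6] add  r1, r7, #46 → r1=0xba
epilogue: pop r1=0x0c, sp=0xb5
r1: callee-saved, written=True
r5: caller-saved, written=False
r6: caller-saved, written=True

SURVIVE = r1,r5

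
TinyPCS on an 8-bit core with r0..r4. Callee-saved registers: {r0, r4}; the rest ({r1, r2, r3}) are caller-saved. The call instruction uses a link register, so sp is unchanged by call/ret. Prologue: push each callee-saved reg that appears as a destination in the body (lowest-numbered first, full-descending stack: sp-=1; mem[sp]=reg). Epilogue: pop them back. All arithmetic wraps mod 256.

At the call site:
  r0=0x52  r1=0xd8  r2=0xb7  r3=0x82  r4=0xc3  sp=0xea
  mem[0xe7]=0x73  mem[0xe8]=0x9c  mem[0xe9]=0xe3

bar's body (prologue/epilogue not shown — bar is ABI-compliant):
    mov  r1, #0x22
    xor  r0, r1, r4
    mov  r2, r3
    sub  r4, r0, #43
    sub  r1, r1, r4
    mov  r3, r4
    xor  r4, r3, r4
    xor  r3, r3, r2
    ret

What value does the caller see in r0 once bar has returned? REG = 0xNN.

REG = 0x52

prologue: push r0 -> mem[0xe9]=0x52, sp=0xe9
prologue: push r4 -> mem[0xe8]=0xc3, sp=0xe8
body[0] mov  r1, #0x22 -> r1=0x22
body[1] xor  r0, r1, r4 -> r0=0xe1
body[2] mov  r2, r3 -> r2=0x82
body[3] sub  r4, r0, #43 -> r4=0xb6
body[4] sub  r1, r1, r4 -> r1=0x6c
body[5] mov  r3, r4 -> r3=0xb6
body[6] xor  r4, r3, r4 -> r4=0x00
body[7] xor  r3, r3, r2 -> r3=0x34
epilogue: pop r4=0xc3, sp=0xe9
epilogue: pop r0=0x52, sp=0xea
r0 is callee-saved -> restored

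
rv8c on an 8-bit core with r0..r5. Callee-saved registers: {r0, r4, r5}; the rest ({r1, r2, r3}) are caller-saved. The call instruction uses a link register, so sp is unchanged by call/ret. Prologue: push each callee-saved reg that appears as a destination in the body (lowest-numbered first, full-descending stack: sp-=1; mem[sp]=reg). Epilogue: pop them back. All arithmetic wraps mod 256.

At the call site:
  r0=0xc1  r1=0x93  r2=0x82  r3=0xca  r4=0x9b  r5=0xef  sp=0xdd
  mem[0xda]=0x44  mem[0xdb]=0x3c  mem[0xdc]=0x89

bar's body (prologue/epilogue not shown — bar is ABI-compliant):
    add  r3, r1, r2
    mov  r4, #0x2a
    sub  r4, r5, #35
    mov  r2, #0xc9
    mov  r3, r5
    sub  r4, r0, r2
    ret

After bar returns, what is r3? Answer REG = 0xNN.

REG = 0xef

prologue: push r4 → mem[0xdc]=0x9b, sp=0xdc
body[0] add  r3, r1, r2 → r3=0x15
body[1] mov  r4, #0x2a → r4=0x2a
body[2] sub  r4, r5, #35 → r4=0xcc
body[3] mov  r2, #0xc9 → r2=0xc9
body[4] mov  r3, r5 → r3=0xef
body[5] sub  r4, r0, r2 → r4=0xf8
epilogue: pop r4=0x9b, sp=0xdd
r3 is caller-saved → body value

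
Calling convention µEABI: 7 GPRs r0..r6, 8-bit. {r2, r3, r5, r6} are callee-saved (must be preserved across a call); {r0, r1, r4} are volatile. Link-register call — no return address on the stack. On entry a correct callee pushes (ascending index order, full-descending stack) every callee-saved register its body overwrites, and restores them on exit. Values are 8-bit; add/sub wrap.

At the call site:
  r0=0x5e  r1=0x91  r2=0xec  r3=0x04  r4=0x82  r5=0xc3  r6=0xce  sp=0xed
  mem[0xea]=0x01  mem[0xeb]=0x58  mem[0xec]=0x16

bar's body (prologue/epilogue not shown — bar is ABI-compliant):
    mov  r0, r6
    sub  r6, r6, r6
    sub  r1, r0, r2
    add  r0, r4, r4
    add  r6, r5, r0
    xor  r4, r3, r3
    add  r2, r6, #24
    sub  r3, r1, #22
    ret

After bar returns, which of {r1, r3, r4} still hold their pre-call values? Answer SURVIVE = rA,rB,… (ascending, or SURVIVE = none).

SURVIVE = r3

prologue: push r2 → mem[0xec]=0xec, sp=0xec
prologue: push r3 → mem[0xeb]=0x04, sp=0xeb
prologue: push r6 → mem[0xea]=0xce, sp=0xea
body[0] mov  r0, r6 → r0=0xce
body[1] sub  r6, r6, r6 → r6=0x00
body[2] sub  r1, r0, r2 → r1=0xe2
body[3] add  r0, r4, r4 → r0=0x04
body[4] add  r6, r5, r0 → r6=0xc7
body[5] xor  r4, r3, r3 → r4=0x00
body[6] add  r2, r6, #24 → r2=0xdf
body[7] sub  r3, r1, #22 → r3=0xcc
epilogue: pop r6=0xce, sp=0xeb
epilogue: pop r3=0x04, sp=0xec
epilogue: pop r2=0xec, sp=0xed
r1: caller-saved, written=True
r3: callee-saved, written=True
r4: caller-saved, written=True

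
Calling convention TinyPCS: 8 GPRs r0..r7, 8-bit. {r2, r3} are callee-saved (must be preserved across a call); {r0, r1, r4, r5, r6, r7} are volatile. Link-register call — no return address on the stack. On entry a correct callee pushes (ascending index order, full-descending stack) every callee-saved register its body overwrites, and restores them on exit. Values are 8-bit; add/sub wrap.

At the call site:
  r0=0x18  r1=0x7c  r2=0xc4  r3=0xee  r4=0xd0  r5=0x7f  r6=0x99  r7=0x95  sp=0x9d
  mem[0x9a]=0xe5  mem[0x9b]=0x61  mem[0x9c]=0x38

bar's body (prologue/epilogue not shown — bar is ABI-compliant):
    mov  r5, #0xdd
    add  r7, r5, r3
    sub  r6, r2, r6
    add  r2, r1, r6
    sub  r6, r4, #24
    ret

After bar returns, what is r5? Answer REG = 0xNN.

prologue: push r2 → mem[0x9c]=0xc4, sp=0x9c
body[0] mov  r5, #0xdd → r5=0xdd
body[1] add  r7, r5, r3 → r7=0xcb
body[2] sub  r6, r2, r6 → r6=0x2b
body[3] add  r2, r1, r6 → r2=0xa7
body[4] sub  r6, r4, #24 → r6=0xb8
epilogue: pop r2=0xc4, sp=0x9d
r5 is caller-saved → body value

REG = 0xdd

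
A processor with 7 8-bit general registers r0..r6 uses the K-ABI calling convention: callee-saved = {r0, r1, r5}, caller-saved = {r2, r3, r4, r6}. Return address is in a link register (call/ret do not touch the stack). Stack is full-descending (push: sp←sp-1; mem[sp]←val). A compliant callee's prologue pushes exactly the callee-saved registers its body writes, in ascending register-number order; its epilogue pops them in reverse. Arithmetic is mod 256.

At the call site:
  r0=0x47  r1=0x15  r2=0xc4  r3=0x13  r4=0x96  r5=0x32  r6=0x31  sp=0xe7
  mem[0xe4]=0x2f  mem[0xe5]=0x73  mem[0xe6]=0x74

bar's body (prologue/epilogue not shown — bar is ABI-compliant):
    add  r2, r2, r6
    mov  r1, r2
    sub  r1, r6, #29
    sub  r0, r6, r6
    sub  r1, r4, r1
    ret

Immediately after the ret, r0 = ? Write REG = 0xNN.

prologue: push r0 → mem[0xe6]=0x47, sp=0xe6
prologue: push r1 → mem[0xe5]=0x15, sp=0xe5
body[0] add  r2, r2, r6 → r2=0xf5
body[1] mov  r1, r2 → r1=0xf5
body[2] sub  r1, r6, #29 → r1=0x14
body[3] sub  r0, r6, r6 → r0=0x00
body[4] sub  r1, r4, r1 → r1=0x82
epilogue: pop r1=0x15, sp=0xe6
epilogue: pop r0=0x47, sp=0xe7
r0 is callee-saved → restored

REG = 0x47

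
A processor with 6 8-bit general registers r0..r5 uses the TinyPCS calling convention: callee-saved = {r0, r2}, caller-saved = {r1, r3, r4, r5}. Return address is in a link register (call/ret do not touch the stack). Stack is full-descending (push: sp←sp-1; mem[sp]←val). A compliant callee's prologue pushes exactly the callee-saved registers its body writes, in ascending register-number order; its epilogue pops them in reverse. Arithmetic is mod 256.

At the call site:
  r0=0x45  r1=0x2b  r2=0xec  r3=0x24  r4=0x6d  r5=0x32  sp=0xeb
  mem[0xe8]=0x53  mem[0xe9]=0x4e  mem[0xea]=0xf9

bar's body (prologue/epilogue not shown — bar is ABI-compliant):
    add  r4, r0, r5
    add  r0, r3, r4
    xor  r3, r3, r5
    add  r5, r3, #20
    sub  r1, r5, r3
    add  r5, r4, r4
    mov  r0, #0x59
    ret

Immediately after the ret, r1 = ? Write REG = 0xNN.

REG = 0x14

prologue: push r0 -> mem[0xea]=0x45, sp=0xea
body[0] add  r4, r0, r5 -> r4=0x77
body[1] add  r0, r3, r4 -> r0=0x9b
body[2] xor  r3, r3, r5 -> r3=0x16
body[3] add  r5, r3, #20 -> r5=0x2a
body[4] sub  r1, r5, r3 -> r1=0x14
body[5] add  r5, r4, r4 -> r5=0xee
body[6] mov  r0, #0x59 -> r0=0x59
epilogue: pop r0=0x45, sp=0xeb
r1 is caller-saved -> body value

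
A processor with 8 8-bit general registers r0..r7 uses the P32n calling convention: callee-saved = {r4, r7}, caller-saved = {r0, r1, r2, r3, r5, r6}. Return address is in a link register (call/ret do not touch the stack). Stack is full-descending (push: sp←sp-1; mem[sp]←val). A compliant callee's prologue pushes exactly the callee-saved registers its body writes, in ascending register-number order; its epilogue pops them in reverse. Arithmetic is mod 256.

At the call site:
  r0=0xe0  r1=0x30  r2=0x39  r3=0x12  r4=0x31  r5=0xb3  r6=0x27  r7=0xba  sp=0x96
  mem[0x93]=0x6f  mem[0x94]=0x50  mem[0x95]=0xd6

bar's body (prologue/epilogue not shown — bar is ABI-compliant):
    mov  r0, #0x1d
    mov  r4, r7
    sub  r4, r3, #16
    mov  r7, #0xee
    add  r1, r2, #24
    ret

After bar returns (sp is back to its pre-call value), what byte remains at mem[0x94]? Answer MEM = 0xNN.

MEM = 0xba

prologue: push r4 → mem[0x95]=0x31, sp=0x95
prologue: push r7 → mem[0x94]=0xba, sp=0x94
body[0] mov  r0, #0x1d → r0=0x1d
body[1] mov  r4, r7 → r4=0xba
body[2] sub  r4, r3, #16 → r4=0x02
body[3] mov  r7, #0xee → r7=0xee
body[4] add  r1, r2, #24 → r1=0x51
epilogue: pop r7=0xba, sp=0x95
epilogue: pop r4=0x31, sp=0x96
prologue pushed ['r4', 'r7'] at ['0x95', '0x94']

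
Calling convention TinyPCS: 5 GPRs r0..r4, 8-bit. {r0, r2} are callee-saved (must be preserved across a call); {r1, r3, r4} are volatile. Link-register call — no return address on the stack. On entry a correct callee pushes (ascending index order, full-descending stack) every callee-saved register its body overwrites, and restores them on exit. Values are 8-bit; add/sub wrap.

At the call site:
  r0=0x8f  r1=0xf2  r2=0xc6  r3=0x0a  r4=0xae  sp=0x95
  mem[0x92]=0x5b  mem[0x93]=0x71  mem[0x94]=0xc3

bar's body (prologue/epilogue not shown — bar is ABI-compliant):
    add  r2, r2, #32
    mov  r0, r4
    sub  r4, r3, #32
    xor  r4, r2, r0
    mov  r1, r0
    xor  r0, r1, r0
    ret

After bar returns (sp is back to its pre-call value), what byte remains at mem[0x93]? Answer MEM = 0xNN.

prologue: push r0 → mem[0x94]=0x8f, sp=0x94
prologue: push r2 → mem[0x93]=0xc6, sp=0x93
body[0] add  r2, r2, #32 → r2=0xe6
body[1] mov  r0, r4 → r0=0xae
body[2] sub  r4, r3, #32 → r4=0xea
body[3] xor  r4, r2, r0 → r4=0x48
body[4] mov  r1, r0 → r1=0xae
body[5] xor  r0, r1, r0 → r0=0x00
epilogue: pop r2=0xc6, sp=0x94
epilogue: pop r0=0x8f, sp=0x95
prologue pushed ['r0', 'r2'] at ['0x94', '0x93']

MEM = 0xc6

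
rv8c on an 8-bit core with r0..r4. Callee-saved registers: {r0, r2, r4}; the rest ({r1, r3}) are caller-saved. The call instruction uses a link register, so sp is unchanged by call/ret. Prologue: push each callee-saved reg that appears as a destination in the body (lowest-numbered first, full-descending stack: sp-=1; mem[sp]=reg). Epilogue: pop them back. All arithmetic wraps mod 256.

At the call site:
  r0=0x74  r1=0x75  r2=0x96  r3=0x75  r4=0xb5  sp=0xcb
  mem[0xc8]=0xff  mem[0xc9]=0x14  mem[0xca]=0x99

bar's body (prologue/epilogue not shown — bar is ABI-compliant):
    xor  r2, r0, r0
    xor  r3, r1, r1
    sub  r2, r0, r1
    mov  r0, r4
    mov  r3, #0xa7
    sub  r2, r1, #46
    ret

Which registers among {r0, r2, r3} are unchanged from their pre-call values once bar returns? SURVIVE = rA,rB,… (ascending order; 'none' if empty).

prologue: push r0 → mem[0xca]=0x74, sp=0xca
prologue: push r2 → mem[0xc9]=0x96, sp=0xc9
body[0] xor  r2, r0, r0 → r2=0x00
body[1] xor  r3, r1, r1 → r3=0x00
body[2] sub  r2, r0, r1 → r2=0xff
body[3] mov  r0, r4 → r0=0xb5
body[4] mov  r3, #0xa7 → r3=0xa7
body[5] sub  r2, r1, #46 → r2=0x47
epilogue: pop r2=0x96, sp=0xca
epilogue: pop r0=0x74, sp=0xcb
r0: callee-saved, written=True
r2: callee-saved, written=True
r3: caller-saved, written=True

SURVIVE = r0,r2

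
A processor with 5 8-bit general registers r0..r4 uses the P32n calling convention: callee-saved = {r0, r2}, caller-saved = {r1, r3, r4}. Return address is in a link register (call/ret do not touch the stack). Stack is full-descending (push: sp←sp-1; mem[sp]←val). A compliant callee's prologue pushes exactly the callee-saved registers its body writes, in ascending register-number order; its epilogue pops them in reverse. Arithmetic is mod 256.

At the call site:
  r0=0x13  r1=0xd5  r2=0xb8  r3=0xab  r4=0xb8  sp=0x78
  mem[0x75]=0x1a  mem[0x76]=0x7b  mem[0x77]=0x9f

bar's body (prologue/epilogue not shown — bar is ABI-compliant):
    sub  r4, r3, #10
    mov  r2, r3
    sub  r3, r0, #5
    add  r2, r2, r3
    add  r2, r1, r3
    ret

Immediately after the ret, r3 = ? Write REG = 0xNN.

REG = 0x0e

prologue: push r2 -> mem[0x77]=0xb8, sp=0x77
body[0] sub  r4, r3, #10 -> r4=0xa1
body[1] mov  r2, r3 -> r2=0xab
body[2] sub  r3, r0, #5 -> r3=0x0e
body[3] add  r2, r2, r3 -> r2=0xb9
body[4] add  r2, r1, r3 -> r2=0xe3
epilogue: pop r2=0xb8, sp=0x78
r3 is caller-saved -> body value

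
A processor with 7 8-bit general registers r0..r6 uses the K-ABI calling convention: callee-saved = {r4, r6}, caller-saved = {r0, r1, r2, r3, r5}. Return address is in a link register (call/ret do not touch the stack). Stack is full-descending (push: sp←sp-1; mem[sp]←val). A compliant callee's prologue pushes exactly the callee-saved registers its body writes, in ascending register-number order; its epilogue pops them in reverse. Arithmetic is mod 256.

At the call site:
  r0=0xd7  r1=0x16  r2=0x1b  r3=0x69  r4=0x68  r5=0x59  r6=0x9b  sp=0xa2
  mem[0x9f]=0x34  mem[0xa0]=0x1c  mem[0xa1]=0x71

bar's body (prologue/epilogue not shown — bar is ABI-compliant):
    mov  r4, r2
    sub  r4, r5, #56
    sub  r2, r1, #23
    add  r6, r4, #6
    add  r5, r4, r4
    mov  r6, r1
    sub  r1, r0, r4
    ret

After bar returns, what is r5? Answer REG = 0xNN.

REG = 0x42

prologue: push r4 → mem[0xa1]=0x68, sp=0xa1
prologue: push r6 → mem[0xa0]=0x9b, sp=0xa0
body[0] mov  r4, r2 → r4=0x1b
body[1] sub  r4, r5, #56 → r4=0x21
body[2] sub  r2, r1, #23 → r2=0xff
body[3] add  r6, r4, #6 → r6=0x27
body[4] add  r5, r4, r4 → r5=0x42
body[5] mov  r6, r1 → r6=0x16
body[6] sub  r1, r0, r4 → r1=0xb6
epilogue: pop r6=0x9b, sp=0xa1
epilogue: pop r4=0x68, sp=0xa2
r5 is caller-saved → body value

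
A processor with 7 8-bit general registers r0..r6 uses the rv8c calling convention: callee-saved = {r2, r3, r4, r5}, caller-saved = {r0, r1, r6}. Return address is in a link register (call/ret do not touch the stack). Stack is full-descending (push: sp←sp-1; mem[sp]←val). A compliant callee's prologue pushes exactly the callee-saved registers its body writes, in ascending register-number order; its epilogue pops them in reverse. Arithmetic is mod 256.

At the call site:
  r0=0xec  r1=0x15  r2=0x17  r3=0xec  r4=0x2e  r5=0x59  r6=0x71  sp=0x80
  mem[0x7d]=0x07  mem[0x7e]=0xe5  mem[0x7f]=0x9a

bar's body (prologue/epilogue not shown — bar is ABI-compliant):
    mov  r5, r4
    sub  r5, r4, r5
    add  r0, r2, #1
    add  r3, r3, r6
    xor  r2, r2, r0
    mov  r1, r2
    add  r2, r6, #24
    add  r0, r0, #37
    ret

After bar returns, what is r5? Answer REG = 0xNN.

REG = 0x59

prologue: push r2 -> mem[0x7f]=0x17, sp=0x7f
prologue: push r3 -> mem[0x7e]=0xec, sp=0x7e
prologue: push r5 -> mem[0x7d]=0x59, sp=0x7d
body[0] mov  r5, r4 -> r5=0x2e
body[1] sub  r5, r4, r5 -> r5=0x00
body[2] add  r0, r2, #1 -> r0=0x18
body[3] add  r3, r3, r6 -> r3=0x5d
body[4] xor  r2, r2, r0 -> r2=0x0f
body[5] mov  r1, r2 -> r1=0x0f
body[6] add  r2, r6, #24 -> r2=0x89
body[7] add  r0, r0, #37 -> r0=0x3d
epilogue: pop r5=0x59, sp=0x7e
epilogue: pop r3=0xec, sp=0x7f
epilogue: pop r2=0x17, sp=0x80
r5 is callee-saved -> restored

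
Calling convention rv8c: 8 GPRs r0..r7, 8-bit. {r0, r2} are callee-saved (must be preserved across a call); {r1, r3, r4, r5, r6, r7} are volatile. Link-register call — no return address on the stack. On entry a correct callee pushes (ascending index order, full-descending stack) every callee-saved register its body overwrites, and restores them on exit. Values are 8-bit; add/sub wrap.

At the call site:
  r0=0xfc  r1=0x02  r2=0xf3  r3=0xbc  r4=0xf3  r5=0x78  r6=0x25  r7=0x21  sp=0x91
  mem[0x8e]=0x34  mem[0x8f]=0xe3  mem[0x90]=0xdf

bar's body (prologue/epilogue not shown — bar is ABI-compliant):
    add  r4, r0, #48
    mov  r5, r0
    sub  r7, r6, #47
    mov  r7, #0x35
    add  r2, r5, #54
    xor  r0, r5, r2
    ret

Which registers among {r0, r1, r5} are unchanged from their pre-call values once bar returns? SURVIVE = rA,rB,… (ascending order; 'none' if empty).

prologue: push r0 → mem[0x90]=0xfc, sp=0x90
prologue: push r2 → mem[0x8f]=0xf3, sp=0x8f
body[0] add  r4, r0, #48 → r4=0x2c
body[1] mov  r5, r0 → r5=0xfc
body[2] sub  r7, r6, #47 → r7=0xf6
body[3] mov  r7, #0x35 → r7=0x35
body[4] add  r2, r5, #54 → r2=0x32
body[5] xor  r0, r5, r2 → r0=0xce
epilogue: pop r2=0xf3, sp=0x90
epilogue: pop r0=0xfc, sp=0x91
r0: callee-saved, written=True
r1: caller-saved, written=False
r5: caller-saved, written=True

SURVIVE = r0,r1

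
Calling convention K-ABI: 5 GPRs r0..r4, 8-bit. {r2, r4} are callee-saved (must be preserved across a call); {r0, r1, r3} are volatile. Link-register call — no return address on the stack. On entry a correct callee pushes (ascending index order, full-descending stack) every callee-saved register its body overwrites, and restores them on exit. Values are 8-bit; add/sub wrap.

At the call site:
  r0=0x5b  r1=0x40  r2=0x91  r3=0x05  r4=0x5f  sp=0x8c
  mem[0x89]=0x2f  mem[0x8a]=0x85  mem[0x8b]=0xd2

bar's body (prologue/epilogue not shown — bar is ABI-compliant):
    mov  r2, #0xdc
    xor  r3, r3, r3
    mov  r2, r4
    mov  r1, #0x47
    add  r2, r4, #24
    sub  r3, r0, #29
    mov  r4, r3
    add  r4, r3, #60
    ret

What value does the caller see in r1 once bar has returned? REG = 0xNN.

REG = 0x47

prologue: push r2 → mem[0x8b]=0x91, sp=0x8b
prologue: push r4 → mem[0x8a]=0x5f, sp=0x8a
body[0] mov  r2, #0xdc → r2=0xdc
body[1] xor  r3, r3, r3 → r3=0x00
body[2] mov  r2, r4 → r2=0x5f
body[3] mov  r1, #0x47 → r1=0x47
body[4] add  r2, r4, #24 → r2=0x77
body[5] sub  r3, r0, #29 → r3=0x3e
body[6] mov  r4, r3 → r4=0x3e
body[7] add  r4, r3, #60 → r4=0x7a
epilogue: pop r4=0x5f, sp=0x8b
epilogue: pop r2=0x91, sp=0x8c
r1 is caller-saved → body value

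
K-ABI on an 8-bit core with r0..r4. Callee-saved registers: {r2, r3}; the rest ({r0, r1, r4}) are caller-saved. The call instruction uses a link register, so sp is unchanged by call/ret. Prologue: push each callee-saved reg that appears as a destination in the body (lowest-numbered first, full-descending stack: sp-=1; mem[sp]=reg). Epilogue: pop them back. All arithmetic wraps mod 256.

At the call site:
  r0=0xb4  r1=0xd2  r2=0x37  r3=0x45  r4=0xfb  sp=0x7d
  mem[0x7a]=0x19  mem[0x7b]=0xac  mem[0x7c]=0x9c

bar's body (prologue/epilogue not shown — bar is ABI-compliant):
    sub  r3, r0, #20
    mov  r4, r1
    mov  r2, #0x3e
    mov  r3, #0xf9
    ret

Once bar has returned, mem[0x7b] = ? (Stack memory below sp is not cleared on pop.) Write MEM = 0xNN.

MEM = 0x45

prologue: push r2 → mem[0x7c]=0x37, sp=0x7c
prologue: push r3 → mem[0x7b]=0x45, sp=0x7b
body[0] sub  r3, r0, #20 → r3=0xa0
body[1] mov  r4, r1 → r4=0xd2
body[2] mov  r2, #0x3e → r2=0x3e
body[3] mov  r3, #0xf9 → r3=0xf9
epilogue: pop r3=0x45, sp=0x7c
epilogue: pop r2=0x37, sp=0x7d
prologue pushed ['r2', 'r3'] at ['0x7c', '0x7b']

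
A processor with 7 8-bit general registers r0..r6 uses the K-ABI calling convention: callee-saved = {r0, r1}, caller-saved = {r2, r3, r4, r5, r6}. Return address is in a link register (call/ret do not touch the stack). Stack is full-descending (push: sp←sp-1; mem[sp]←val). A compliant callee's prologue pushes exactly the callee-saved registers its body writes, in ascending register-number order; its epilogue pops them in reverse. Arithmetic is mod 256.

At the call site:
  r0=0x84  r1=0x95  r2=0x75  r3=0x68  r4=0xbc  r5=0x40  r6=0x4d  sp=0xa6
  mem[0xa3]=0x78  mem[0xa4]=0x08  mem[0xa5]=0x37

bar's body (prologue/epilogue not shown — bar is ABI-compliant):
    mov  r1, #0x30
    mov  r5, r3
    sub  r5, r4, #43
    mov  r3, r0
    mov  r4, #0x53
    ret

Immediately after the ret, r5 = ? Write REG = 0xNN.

REG = 0x91

prologue: push r1 -> mem[0xa5]=0x95, sp=0xa5
body[0] mov  r1, #0x30 -> r1=0x30
body[1] mov  r5, r3 -> r5=0x68
body[2] sub  r5, r4, #43 -> r5=0x91
body[3] mov  r3, r0 -> r3=0x84
body[4] mov  r4, #0x53 -> r4=0x53
epilogue: pop r1=0x95, sp=0xa6
r5 is caller-saved -> body value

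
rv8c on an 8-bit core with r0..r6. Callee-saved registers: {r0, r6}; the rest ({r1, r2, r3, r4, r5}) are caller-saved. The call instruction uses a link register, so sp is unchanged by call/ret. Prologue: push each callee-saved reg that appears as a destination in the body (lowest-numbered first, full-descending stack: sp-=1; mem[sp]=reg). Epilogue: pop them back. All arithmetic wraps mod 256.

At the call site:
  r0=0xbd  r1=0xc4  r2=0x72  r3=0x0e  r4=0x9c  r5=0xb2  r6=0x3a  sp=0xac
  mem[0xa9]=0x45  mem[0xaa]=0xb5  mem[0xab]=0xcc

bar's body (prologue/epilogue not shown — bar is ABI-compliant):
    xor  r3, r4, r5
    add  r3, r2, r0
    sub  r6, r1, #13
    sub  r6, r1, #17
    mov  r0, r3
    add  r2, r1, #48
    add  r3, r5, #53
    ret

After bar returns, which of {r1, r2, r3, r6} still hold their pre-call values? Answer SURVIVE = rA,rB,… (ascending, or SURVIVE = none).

SURVIVE = r1,r6

prologue: push r0 → mem[0xab]=0xbd, sp=0xab
prologue: push r6 → mem[0xaa]=0x3a, sp=0xaa
body[0] xor  r3, r4, r5 → r3=0x2e
body[1] add  r3, r2, r0 → r3=0x2f
body[2] sub  r6, r1, #13 → r6=0xb7
body[3] sub  r6, r1, #17 → r6=0xb3
body[4] mov  r0, r3 → r0=0x2f
body[5] add  r2, r1, #48 → r2=0xf4
body[6] add  r3, r5, #53 → r3=0xe7
epilogue: pop r6=0x3a, sp=0xab
epilogue: pop r0=0xbd, sp=0xac
r1: caller-saved, written=False
r2: caller-saved, written=True
r3: caller-saved, written=True
r6: callee-saved, written=True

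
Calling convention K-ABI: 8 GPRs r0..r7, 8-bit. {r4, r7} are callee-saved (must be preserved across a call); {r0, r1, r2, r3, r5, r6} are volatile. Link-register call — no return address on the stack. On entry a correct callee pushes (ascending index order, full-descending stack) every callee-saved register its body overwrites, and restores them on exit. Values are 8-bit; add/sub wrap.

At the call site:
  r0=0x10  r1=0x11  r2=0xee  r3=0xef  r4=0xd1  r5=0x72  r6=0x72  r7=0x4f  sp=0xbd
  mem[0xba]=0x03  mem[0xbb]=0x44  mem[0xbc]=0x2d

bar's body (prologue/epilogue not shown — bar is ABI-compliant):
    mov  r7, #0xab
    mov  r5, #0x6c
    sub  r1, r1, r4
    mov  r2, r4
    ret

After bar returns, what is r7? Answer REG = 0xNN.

prologue: push r7 → mem[0xbc]=0x4f, sp=0xbc
body[0] mov  r7, #0xab → r7=0xab
body[1] mov  r5, #0x6c → r5=0x6c
body[2] sub  r1, r1, r4 → r1=0x40
body[3] mov  r2, r4 → r2=0xd1
epilogue: pop r7=0x4f, sp=0xbd
r7 is callee-saved → restored

REG = 0x4f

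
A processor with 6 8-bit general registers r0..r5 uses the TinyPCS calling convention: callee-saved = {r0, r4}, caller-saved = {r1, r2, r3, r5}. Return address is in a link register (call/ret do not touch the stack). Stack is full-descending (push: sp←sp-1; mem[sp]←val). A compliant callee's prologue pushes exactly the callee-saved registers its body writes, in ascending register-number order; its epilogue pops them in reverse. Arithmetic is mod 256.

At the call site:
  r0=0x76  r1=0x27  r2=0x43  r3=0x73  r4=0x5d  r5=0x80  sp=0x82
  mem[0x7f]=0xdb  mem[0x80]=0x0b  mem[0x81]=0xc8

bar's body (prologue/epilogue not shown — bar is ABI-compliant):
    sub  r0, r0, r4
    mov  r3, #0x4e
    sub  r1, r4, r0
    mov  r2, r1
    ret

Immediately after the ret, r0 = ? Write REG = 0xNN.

REG = 0x76

prologue: push r0 -> mem[0x81]=0x76, sp=0x81
body[0] sub  r0, r0, r4 -> r0=0x19
body[1] mov  r3, #0x4e -> r3=0x4e
body[2] sub  r1, r4, r0 -> r1=0x44
body[3] mov  r2, r1 -> r2=0x44
epilogue: pop r0=0x76, sp=0x82
r0 is callee-saved -> restored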